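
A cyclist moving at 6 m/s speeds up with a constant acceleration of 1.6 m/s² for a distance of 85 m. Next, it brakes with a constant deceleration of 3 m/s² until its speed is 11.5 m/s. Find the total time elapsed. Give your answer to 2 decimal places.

Phase 1 (accelerating): v₀ = 6.00 m/s, a = 1.6 m/s².
v² = v₀² + 2aΔx = 6.00² + 2·1.6·85 = 308 → v = 17.5 m/s
t = (v − v₀)/a = (17.5 − 6.00)/1.6 = 7.22 s

Phase 2 (decelerating): v₀ = 17.5 m/s, a = -3 m/s².
v = v₀ + at → t = (11.5 − 17.5) / -3 = 2.02 s
v² = v₀² + 2aΔx → Δx = (11.5² − 17.5²)/(2·-3) = 29.3 m
Total time = 7.22 + 2.02 = 9.24 s

9.24 s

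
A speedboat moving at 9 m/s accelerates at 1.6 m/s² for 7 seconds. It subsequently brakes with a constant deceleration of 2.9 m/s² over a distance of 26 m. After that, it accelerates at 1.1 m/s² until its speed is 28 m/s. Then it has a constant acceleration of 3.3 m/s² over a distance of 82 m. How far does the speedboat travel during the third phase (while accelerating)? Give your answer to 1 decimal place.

Phase 1 (accelerating): v₀ = 9.00 m/s, a = 1.6 m/s².
v = v₀ + at = 9.00 + (1.6)(7) = 20.2 m/s
Δx = v₀t + ½at² = 9.00·7 + 0.5·1.6·7² = 102 m

Phase 2 (decelerating): v₀ = 20.2 m/s, a = -2.9 m/s².
v² = v₀² + 2aΔx = 20.2² + 2·-2.9·26 = 257 → v = 16.0 m/s
t = (v − v₀)/a = (16.0 − 20.2)/-2.9 = 1.43 s

Phase 3 (accelerating): v₀ = 16.0 m/s, a = 1.1 m/s².
v = v₀ + at → t = (28 − 16.0) / 1.1 = 10.9 s
v² = v₀² + 2aΔx → Δx = (28² − 16.0²)/(2·1.1) = 239 m
Distance in phase 3 = 239 m

239.4 m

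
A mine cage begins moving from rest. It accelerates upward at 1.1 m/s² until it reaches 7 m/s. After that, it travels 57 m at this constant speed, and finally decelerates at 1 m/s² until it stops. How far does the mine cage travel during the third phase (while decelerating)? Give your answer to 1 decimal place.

Phase 1 (accelerating): v₀ = 0 m/s, a = 1.1 m/s².
v = v₀ + at → t = (7 − 0) / 1.1 = 6.36 s
v² = v₀² + 2aΔx → Δx = (7² − 0²)/(2·1.1) = 22.3 m

Phase 2 (constant speed): v₀ = 7.00 m/s, a = 0 m/s².
Constant speed: t = d/v = 57/7.00 = 8.14 s

Phase 3 (decelerating): v₀ = 7.00 m/s, a = -1 m/s².
v = v₀ + at → t = (0 − 7.00) / -1 = 7.00 s
v² = v₀² + 2aΔx → Δx = (0² − 7.00²)/(2·-1) = 24.5 m
Distance in phase 3 = 24.5 m

24.5 m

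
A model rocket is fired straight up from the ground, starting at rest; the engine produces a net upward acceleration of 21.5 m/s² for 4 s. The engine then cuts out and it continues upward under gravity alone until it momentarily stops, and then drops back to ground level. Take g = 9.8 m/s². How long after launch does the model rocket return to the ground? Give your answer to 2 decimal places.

Phase 1 (powered ascent): v₀ = 0 m/s, a = 21.5 m/s².
v = v₀ + at = 0 + (21.5)(4) = 86.0 m/s
Δx = v₀t + ½at² = 0·4 + 0.5·21.5·4² = 172 m

Phase 2 (coasting upward): v₀ = 86.0 m/s, a = -9.8 m/s².
v = v₀ + at → t = (0 − 86.0) / -9.8 = 8.78 s
v² = v₀² + 2aΔx → Δx = (0² − 86.0²)/(2·-9.8) = 377 m

Phase 3 (free fall): v₀ = 0 m/s, a = -9.8 m/s².
Falls 549 m from rest: t = √(2·549/9.8) = 10.6 s; v = g·t = 104 m/s.
Total time = 4.00 + 8.78 + 10.6 = 23.4 s

23.36 s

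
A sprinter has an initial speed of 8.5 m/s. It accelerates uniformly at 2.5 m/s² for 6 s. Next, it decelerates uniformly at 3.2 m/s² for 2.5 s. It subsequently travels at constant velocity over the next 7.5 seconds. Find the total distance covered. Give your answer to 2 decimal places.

Phase 1 (accelerating): v₀ = 8.50 m/s, a = 2.5 m/s².
v = v₀ + at = 8.50 + (2.5)(6) = 23.5 m/s
Δx = v₀t + ½at² = 8.50·6 + 0.5·2.5·6² = 96.0 m

Phase 2 (decelerating): v₀ = 23.5 m/s, a = -3.2 m/s².
v = v₀ + at = 23.5 + (-3.2)(2.5) = 15.5 m/s
Δx = v₀t + ½at² = 23.5·2.5 + 0.5·-3.2·2.5² = 48.8 m

Phase 3 (constant speed): v₀ = 15.5 m/s, a = 0 m/s².
v = v₀ + at = 15.5 + (0)(7.5) = 15.5 m/s
Δx = v₀t + ½at² = 15.5·7.5 + 0.5·0·7.5² = 116 m
Total distance = 96.0 + 48.8 + 116 = 261 m

261.00 m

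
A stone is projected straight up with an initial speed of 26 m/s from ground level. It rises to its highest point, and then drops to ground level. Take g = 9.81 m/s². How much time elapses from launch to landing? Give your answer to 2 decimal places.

5.30 s

Phase 1 (rising): v₀ = 26.0 m/s, a = -9.81 m/s².
v = v₀ + at → t = (0 − 26.0) / -9.81 = 2.65 s
v² = v₀² + 2aΔx → Δx = (0² − 26.0²)/(2·-9.81) = 34.5 m

Phase 2 (falling): v₀ = 0 m/s, a = -9.81 m/s².
Falls 34.5 m from rest: t = √(2·34.5/9.81) = 2.65 s; v = g·t = 26.0 m/s.
Total time = 2.65 + 2.65 = 5.30 s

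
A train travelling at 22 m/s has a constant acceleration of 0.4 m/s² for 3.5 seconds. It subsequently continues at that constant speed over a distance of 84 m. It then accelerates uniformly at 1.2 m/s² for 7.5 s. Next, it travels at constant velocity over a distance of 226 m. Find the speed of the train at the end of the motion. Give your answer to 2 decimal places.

32.40 m/s

Phase 1 (accelerating): v₀ = 22.0 m/s, a = 0.4 m/s².
v = v₀ + at = 22.0 + (0.4)(3.5) = 23.4 m/s
Δx = v₀t + ½at² = 22.0·3.5 + 0.5·0.4·3.5² = 79.5 m

Phase 2 (constant speed): v₀ = 23.4 m/s, a = 0 m/s².
Constant speed: t = d/v = 84/23.4 = 3.59 s

Phase 3 (accelerating): v₀ = 23.4 m/s, a = 1.2 m/s².
v = v₀ + at = 23.4 + (1.2)(7.5) = 32.4 m/s
Δx = v₀t + ½at² = 23.4·7.5 + 0.5·1.2·7.5² = 209 m

Phase 4 (constant speed): v₀ = 32.4 m/s, a = 0 m/s².
Constant speed: t = d/v = 226/32.4 = 6.98 s
Final speed = 32.4 m/s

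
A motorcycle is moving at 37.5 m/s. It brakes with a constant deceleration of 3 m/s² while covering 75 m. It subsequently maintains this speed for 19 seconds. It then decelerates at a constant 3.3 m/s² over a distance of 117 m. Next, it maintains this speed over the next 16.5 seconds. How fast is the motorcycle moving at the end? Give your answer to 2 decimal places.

Phase 1 (decelerating): v₀ = 37.5 m/s, a = -3 m/s².
v² = v₀² + 2aΔx = 37.5² + 2·-3·75 = 956 → v = 30.9 m/s
t = (v − v₀)/a = (30.9 − 37.5)/-3 = 2.19 s

Phase 2 (constant speed): v₀ = 30.9 m/s, a = 0 m/s².
v = v₀ + at = 30.9 + (0)(19) = 30.9 m/s
Δx = v₀t + ½at² = 30.9·19 + 0.5·0·19² = 588 m

Phase 3 (decelerating): v₀ = 30.9 m/s, a = -3.3 m/s².
v² = v₀² + 2aΔx = 30.9² + 2·-3.3·117 = 184 → v = 13.6 m/s
t = (v − v₀)/a = (13.6 − 30.9)/-3.3 = 5.26 s

Phase 4 (constant speed): v₀ = 13.6 m/s, a = 0 m/s².
v = v₀ + at = 13.6 + (0)(16.5) = 13.6 m/s
Δx = v₀t + ½at² = 13.6·16.5 + 0.5·0·16.5² = 224 m
Final speed = 13.6 m/s

13.57 m/s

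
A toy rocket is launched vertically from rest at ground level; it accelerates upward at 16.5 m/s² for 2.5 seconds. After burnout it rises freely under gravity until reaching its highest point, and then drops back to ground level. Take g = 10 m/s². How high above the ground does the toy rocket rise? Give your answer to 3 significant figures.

Phase 1 (powered ascent): v₀ = 0 m/s, a = 16.5 m/s².
v = v₀ + at = 0 + (16.5)(2.5) = 41.2 m/s
Δx = v₀t + ½at² = 0·2.5 + 0.5·16.5·2.5² = 51.6 m

Phase 2 (coasting upward): v₀ = 41.2 m/s, a = -10 m/s².
v = v₀ + at → t = (0 − 41.2) / -10 = 4.12 s
v² = v₀² + 2aΔx → Δx = (0² − 41.2²)/(2·-10) = 85.1 m
Maximum height = 51.6 + 85.1 = 137 m

137 m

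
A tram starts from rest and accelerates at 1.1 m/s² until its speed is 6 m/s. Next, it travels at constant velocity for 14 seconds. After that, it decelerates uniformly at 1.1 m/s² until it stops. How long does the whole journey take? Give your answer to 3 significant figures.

24.9 s

Phase 1 (accelerating): v₀ = 0 m/s, a = 1.1 m/s².
v = v₀ + at → t = (6 − 0) / 1.1 = 5.45 s
v² = v₀² + 2aΔx → Δx = (6² − 0²)/(2·1.1) = 16.4 m

Phase 2 (constant speed): v₀ = 6.00 m/s, a = 0 m/s².
v = v₀ + at = 6.00 + (0)(14) = 6.00 m/s
Δx = v₀t + ½at² = 6.00·14 + 0.5·0·14² = 84.0 m

Phase 3 (decelerating): v₀ = 6.00 m/s, a = -1.1 m/s².
v = v₀ + at → t = (0 − 6.00) / -1.1 = 5.45 s
v² = v₀² + 2aΔx → Δx = (0² − 6.00²)/(2·-1.1) = 16.4 m
Total time = 5.45 + 14.0 + 5.45 = 24.9 s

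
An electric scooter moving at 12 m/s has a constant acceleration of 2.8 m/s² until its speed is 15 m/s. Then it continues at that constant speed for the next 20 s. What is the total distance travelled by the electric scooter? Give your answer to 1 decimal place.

314.5 m

Phase 1 (accelerating): v₀ = 12.0 m/s, a = 2.8 m/s².
v = v₀ + at → t = (15 − 12.0) / 2.8 = 1.07 s
v² = v₀² + 2aΔx → Δx = (15² − 12.0²)/(2·2.8) = 14.5 m

Phase 2 (constant speed): v₀ = 15.0 m/s, a = 0 m/s².
v = v₀ + at = 15.0 + (0)(20) = 15.0 m/s
Δx = v₀t + ½at² = 15.0·20 + 0.5·0·20² = 300 m
Total distance = 14.5 + 300 = 314 m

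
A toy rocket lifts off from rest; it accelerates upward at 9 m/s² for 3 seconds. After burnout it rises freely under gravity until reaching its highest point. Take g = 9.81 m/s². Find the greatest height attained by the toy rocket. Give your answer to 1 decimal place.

77.7 m

Phase 1 (powered ascent): v₀ = 0 m/s, a = 9 m/s².
v = v₀ + at = 0 + (9)(3) = 27.0 m/s
Δx = v₀t + ½at² = 0·3 + 0.5·9·3² = 40.5 m

Phase 2 (coasting upward): v₀ = 27.0 m/s, a = -9.81 m/s².
v = v₀ + at → t = (0 − 27.0) / -9.81 = 2.75 s
v² = v₀² + 2aΔx → Δx = (0² − 27.0²)/(2·-9.81) = 37.2 m
Maximum height = 40.5 + 37.2 = 77.7 m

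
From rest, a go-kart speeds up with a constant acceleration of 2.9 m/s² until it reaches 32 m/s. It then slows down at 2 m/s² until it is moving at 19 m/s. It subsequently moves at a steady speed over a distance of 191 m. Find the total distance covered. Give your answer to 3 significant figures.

533 m

Phase 1 (accelerating): v₀ = 0 m/s, a = 2.9 m/s².
v = v₀ + at → t = (32 − 0) / 2.9 = 11.0 s
v² = v₀² + 2aΔx → Δx = (32² − 0²)/(2·2.9) = 177 m

Phase 2 (decelerating): v₀ = 32.0 m/s, a = -2 m/s².
v = v₀ + at → t = (19 − 32.0) / -2 = 6.50 s
v² = v₀² + 2aΔx → Δx = (19² − 32.0²)/(2·-2) = 166 m

Phase 3 (constant speed): v₀ = 19.0 m/s, a = 0 m/s².
Constant speed: t = d/v = 191/19.0 = 10.1 s
Total distance = 177 + 166 + 191 = 533 m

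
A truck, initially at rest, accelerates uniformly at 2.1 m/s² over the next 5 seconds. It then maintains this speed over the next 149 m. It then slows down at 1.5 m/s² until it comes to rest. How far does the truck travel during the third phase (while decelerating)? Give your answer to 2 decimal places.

36.75 m

Phase 1 (accelerating): v₀ = 0 m/s, a = 2.1 m/s².
v = v₀ + at = 0 + (2.1)(5) = 10.5 m/s
Δx = v₀t + ½at² = 0·5 + 0.5·2.1·5² = 26.2 m

Phase 2 (constant speed): v₀ = 10.5 m/s, a = 0 m/s².
Constant speed: t = d/v = 149/10.5 = 14.2 s

Phase 3 (decelerating): v₀ = 10.5 m/s, a = -1.5 m/s².
v = v₀ + at → t = (0 − 10.5) / -1.5 = 7.00 s
v² = v₀² + 2aΔx → Δx = (0² − 10.5²)/(2·-1.5) = 36.8 m
Distance in phase 3 = 36.8 m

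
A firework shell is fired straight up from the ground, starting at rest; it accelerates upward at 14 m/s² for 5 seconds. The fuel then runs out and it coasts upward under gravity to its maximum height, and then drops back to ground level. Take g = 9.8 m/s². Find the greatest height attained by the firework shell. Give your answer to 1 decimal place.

425.0 m

Phase 1 (powered ascent): v₀ = 0 m/s, a = 14 m/s².
v = v₀ + at = 0 + (14)(5) = 70.0 m/s
Δx = v₀t + ½at² = 0·5 + 0.5·14·5² = 175 m

Phase 2 (coasting upward): v₀ = 70.0 m/s, a = -9.8 m/s².
v = v₀ + at → t = (0 − 70.0) / -9.8 = 7.14 s
v² = v₀² + 2aΔx → Δx = (0² − 70.0²)/(2·-9.8) = 250 m
Maximum height = 175 + 250 = 425 m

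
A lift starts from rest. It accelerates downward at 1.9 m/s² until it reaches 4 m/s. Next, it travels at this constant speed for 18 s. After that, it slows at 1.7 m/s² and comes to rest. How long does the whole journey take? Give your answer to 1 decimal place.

22.5 s

Phase 1 (accelerating): v₀ = 0 m/s, a = 1.9 m/s².
v = v₀ + at → t = (4 − 0) / 1.9 = 2.11 s
v² = v₀² + 2aΔx → Δx = (4² − 0²)/(2·1.9) = 4.21 m

Phase 2 (constant speed): v₀ = 4.00 m/s, a = 0 m/s².
v = v₀ + at = 4.00 + (0)(18) = 4.00 m/s
Δx = v₀t + ½at² = 4.00·18 + 0.5·0·18² = 72.0 m

Phase 3 (decelerating): v₀ = 4.00 m/s, a = -1.7 m/s².
v = v₀ + at → t = (0 − 4.00) / -1.7 = 2.35 s
v² = v₀² + 2aΔx → Δx = (0² − 4.00²)/(2·-1.7) = 4.71 m
Total time = 2.11 + 18.0 + 2.35 = 22.5 s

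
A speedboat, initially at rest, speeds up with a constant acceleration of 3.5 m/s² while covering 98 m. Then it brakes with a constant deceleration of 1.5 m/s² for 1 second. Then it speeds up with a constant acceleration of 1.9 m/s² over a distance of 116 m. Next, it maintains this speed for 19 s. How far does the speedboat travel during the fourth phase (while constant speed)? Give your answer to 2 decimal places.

Phase 1 (accelerating): v₀ = 0 m/s, a = 3.5 m/s².
v² = v₀² + 2aΔx = 0² + 2·3.5·98 = 686 → v = 26.2 m/s
t = (v − v₀)/a = (26.2 − 0)/3.5 = 7.48 s

Phase 2 (decelerating): v₀ = 26.2 m/s, a = -1.5 m/s².
v = v₀ + at = 26.2 + (-1.5)(1) = 24.7 m/s
Δx = v₀t + ½at² = 26.2·1 + 0.5·-1.5·1² = 25.4 m

Phase 3 (accelerating): v₀ = 24.7 m/s, a = 1.9 m/s².
v² = v₀² + 2aΔx = 24.7² + 2·1.9·116 = 1050 → v = 32.4 m/s
t = (v − v₀)/a = (32.4 − 24.7)/1.9 = 4.06 s

Phase 4 (constant speed): v₀ = 32.4 m/s, a = 0 m/s².
v = v₀ + at = 32.4 + (0)(19) = 32.4 m/s
Δx = v₀t + ½at² = 32.4·19 + 0.5·0·19² = 616 m
Distance in phase 4 = 616 m

615.81 m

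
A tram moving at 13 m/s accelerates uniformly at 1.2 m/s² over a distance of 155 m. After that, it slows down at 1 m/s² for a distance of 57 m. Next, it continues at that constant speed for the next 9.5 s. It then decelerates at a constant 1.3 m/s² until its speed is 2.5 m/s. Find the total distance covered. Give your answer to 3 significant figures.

Phase 1 (accelerating): v₀ = 13.0 m/s, a = 1.2 m/s².
v² = v₀² + 2aΔx = 13.0² + 2·1.2·155 = 541 → v = 23.3 m/s
t = (v − v₀)/a = (23.3 − 13.0)/1.2 = 8.55 s

Phase 2 (decelerating): v₀ = 23.3 m/s, a = -1 m/s².
v² = v₀² + 2aΔx = 23.3² + 2·-1·57 = 427 → v = 20.7 m/s
t = (v − v₀)/a = (20.7 − 23.3)/-1 = 2.60 s

Phase 3 (constant speed): v₀ = 20.7 m/s, a = 0 m/s².
v = v₀ + at = 20.7 + (0)(9.5) = 20.7 m/s
Δx = v₀t + ½at² = 20.7·9.5 + 0.5·0·9.5² = 196 m

Phase 4 (decelerating): v₀ = 20.7 m/s, a = -1.3 m/s².
v = v₀ + at → t = (2.5 − 20.7) / -1.3 = 14.0 s
v² = v₀² + 2aΔx → Δx = (2.5² − 20.7²)/(2·-1.3) = 162 m
Total distance = 155 + 57.0 + 196 + 162 = 570 m

570 m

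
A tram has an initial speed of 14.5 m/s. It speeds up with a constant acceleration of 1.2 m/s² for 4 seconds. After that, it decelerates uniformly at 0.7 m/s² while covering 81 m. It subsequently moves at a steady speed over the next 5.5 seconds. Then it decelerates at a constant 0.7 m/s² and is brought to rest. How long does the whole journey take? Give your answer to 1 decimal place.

37.1 s

Phase 1 (accelerating): v₀ = 14.5 m/s, a = 1.2 m/s².
v = v₀ + at = 14.5 + (1.2)(4) = 19.3 m/s
Δx = v₀t + ½at² = 14.5·4 + 0.5·1.2·4² = 67.6 m

Phase 2 (decelerating): v₀ = 19.3 m/s, a = -0.7 m/s².
v² = v₀² + 2aΔx = 19.3² + 2·-0.7·81 = 259 → v = 16.1 m/s
t = (v − v₀)/a = (16.1 − 19.3)/-0.7 = 4.58 s

Phase 3 (constant speed): v₀ = 16.1 m/s, a = 0 m/s².
v = v₀ + at = 16.1 + (0)(5.5) = 16.1 m/s
Δx = v₀t + ½at² = 16.1·5.5 + 0.5·0·5.5² = 88.5 m

Phase 4 (decelerating): v₀ = 16.1 m/s, a = -0.7 m/s².
v = v₀ + at → t = (0 − 16.1) / -0.7 = 23.0 s
v² = v₀² + 2aΔx → Δx = (0² − 16.1²)/(2·-0.7) = 185 m
Total time = 4.00 + 4.58 + 5.50 + 23.0 = 37.1 s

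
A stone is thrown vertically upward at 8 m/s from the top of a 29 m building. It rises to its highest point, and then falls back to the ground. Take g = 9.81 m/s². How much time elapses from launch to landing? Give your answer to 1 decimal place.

3.4 s

Phase 1 (rising): v₀ = 8.00 m/s, a = -9.81 m/s².
v = v₀ + at → t = (0 − 8.00) / -9.81 = 0.815 s
v² = v₀² + 2aΔx → Δx = (0² − 8.00²)/(2·-9.81) = 3.26 m

Phase 2 (falling): v₀ = 0 m/s, a = -9.81 m/s².
Falls 32.3 m from rest: t = √(2·32.3/9.81) = 2.56 s; v = g·t = 25.2 m/s.
Total time = 0.815 + 2.56 = 3.38 s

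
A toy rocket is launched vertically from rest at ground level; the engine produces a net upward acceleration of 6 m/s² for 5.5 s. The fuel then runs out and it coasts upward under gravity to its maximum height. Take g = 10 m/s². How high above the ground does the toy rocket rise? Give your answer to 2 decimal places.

145.20 m

Phase 1 (powered ascent): v₀ = 0 m/s, a = 6 m/s².
v = v₀ + at = 0 + (6)(5.5) = 33.0 m/s
Δx = v₀t + ½at² = 0·5.5 + 0.5·6·5.5² = 90.8 m

Phase 2 (coasting upward): v₀ = 33.0 m/s, a = -10 m/s².
v = v₀ + at → t = (0 − 33.0) / -10 = 3.30 s
v² = v₀² + 2aΔx → Δx = (0² − 33.0²)/(2·-10) = 54.5 m
Maximum height = 90.8 + 54.5 = 145 m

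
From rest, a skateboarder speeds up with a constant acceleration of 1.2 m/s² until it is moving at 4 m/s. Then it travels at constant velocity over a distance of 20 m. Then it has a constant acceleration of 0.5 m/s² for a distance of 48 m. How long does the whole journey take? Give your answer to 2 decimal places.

16.33 s

Phase 1 (accelerating): v₀ = 0 m/s, a = 1.2 m/s².
v = v₀ + at → t = (4 − 0) / 1.2 = 3.33 s
v² = v₀² + 2aΔx → Δx = (4² − 0²)/(2·1.2) = 6.67 m

Phase 2 (constant speed): v₀ = 4.00 m/s, a = 0 m/s².
Constant speed: t = d/v = 20/4.00 = 5.00 s

Phase 3 (accelerating): v₀ = 4.00 m/s, a = 0.5 m/s².
v² = v₀² + 2aΔx = 4.00² + 2·0.5·48 = 64.0 → v = 8.00 m/s
t = (v − v₀)/a = (8.00 − 4.00)/0.5 = 8.00 s
Total time = 3.33 + 5.00 + 8.00 = 16.3 s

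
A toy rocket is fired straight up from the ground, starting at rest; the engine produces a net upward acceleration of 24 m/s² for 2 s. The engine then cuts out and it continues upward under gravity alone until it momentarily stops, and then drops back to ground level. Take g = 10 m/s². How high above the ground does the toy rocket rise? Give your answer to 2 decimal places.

163.20 m

Phase 1 (powered ascent): v₀ = 0 m/s, a = 24 m/s².
v = v₀ + at = 0 + (24)(2) = 48.0 m/s
Δx = v₀t + ½at² = 0·2 + 0.5·24·2² = 48.0 m

Phase 2 (coasting upward): v₀ = 48.0 m/s, a = -10 m/s².
v = v₀ + at → t = (0 − 48.0) / -10 = 4.80 s
v² = v₀² + 2aΔx → Δx = (0² − 48.0²)/(2·-10) = 115 m
Maximum height = 48.0 + 115 = 163 m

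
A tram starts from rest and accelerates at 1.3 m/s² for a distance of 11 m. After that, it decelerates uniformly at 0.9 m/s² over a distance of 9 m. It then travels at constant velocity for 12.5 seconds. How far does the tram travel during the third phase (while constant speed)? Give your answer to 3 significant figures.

Phase 1 (accelerating): v₀ = 0 m/s, a = 1.3 m/s².
v² = v₀² + 2aΔx = 0² + 2·1.3·11 = 28.6 → v = 5.35 m/s
t = (v − v₀)/a = (5.35 − 0)/1.3 = 4.11 s

Phase 2 (decelerating): v₀ = 5.35 m/s, a = -0.9 m/s².
v² = v₀² + 2aΔx = 5.35² + 2·-0.9·9 = 12.4 → v = 3.52 m/s
t = (v − v₀)/a = (3.52 − 5.35)/-0.9 = 2.03 s

Phase 3 (constant speed): v₀ = 3.52 m/s, a = 0 m/s².
v = v₀ + at = 3.52 + (0)(12.5) = 3.52 m/s
Δx = v₀t + ½at² = 3.52·12.5 + 0.5·0·12.5² = 44.0 m
Distance in phase 3 = 44.0 m

44.0 m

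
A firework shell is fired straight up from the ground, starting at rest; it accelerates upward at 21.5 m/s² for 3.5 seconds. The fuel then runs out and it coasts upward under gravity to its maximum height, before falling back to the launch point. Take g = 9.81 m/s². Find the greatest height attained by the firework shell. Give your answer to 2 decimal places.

420.30 m

Phase 1 (powered ascent): v₀ = 0 m/s, a = 21.5 m/s².
v = v₀ + at = 0 + (21.5)(3.5) = 75.2 m/s
Δx = v₀t + ½at² = 0·3.5 + 0.5·21.5·3.5² = 132 m

Phase 2 (coasting upward): v₀ = 75.2 m/s, a = -9.81 m/s².
v = v₀ + at → t = (0 − 75.2) / -9.81 = 7.67 s
v² = v₀² + 2aΔx → Δx = (0² − 75.2²)/(2·-9.81) = 289 m
Maximum height = 132 + 289 = 420 m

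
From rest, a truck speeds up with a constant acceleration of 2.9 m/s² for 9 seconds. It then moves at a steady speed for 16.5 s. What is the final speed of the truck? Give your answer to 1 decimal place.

Phase 1 (accelerating): v₀ = 0 m/s, a = 2.9 m/s².
v = v₀ + at = 0 + (2.9)(9) = 26.1 m/s
Δx = v₀t + ½at² = 0·9 + 0.5·2.9·9² = 117 m

Phase 2 (constant speed): v₀ = 26.1 m/s, a = 0 m/s².
v = v₀ + at = 26.1 + (0)(16.5) = 26.1 m/s
Δx = v₀t + ½at² = 26.1·16.5 + 0.5·0·16.5² = 431 m
Final speed = 26.1 m/s

26.1 m/s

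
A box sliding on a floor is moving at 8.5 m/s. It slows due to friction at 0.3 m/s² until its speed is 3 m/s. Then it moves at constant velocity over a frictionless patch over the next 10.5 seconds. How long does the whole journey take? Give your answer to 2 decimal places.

Phase 1 (decelerating): v₀ = 8.50 m/s, a = -0.3 m/s².
v = v₀ + at → t = (3 − 8.50) / -0.3 = 18.3 s
v² = v₀² + 2aΔx → Δx = (3² − 8.50²)/(2·-0.3) = 105 m

Phase 2 (constant speed): v₀ = 3.00 m/s, a = 0 m/s².
v = v₀ + at = 3.00 + (0)(10.5) = 3.00 m/s
Δx = v₀t + ½at² = 3.00·10.5 + 0.5·0·10.5² = 31.5 m
Total time = 18.3 + 10.5 = 28.8 s

28.83 s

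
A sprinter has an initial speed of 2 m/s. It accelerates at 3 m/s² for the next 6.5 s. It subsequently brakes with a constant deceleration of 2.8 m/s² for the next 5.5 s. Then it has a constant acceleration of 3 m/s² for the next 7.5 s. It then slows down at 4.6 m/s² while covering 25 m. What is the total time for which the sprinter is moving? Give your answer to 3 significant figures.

20.4 s

Phase 1 (accelerating): v₀ = 2.00 m/s, a = 3 m/s².
v = v₀ + at = 2.00 + (3)(6.5) = 21.5 m/s
Δx = v₀t + ½at² = 2.00·6.5 + 0.5·3·6.5² = 76.4 m

Phase 2 (decelerating): v₀ = 21.5 m/s, a = -2.8 m/s².
v = v₀ + at = 21.5 + (-2.8)(5.5) = 6.10 m/s
Δx = v₀t + ½at² = 21.5·5.5 + 0.5·-2.8·5.5² = 75.9 m

Phase 3 (accelerating): v₀ = 6.10 m/s, a = 3 m/s².
v = v₀ + at = 6.10 + (3)(7.5) = 28.6 m/s
Δx = v₀t + ½at² = 6.10·7.5 + 0.5·3·7.5² = 130 m

Phase 4 (decelerating): v₀ = 28.6 m/s, a = -4.6 m/s².
v² = v₀² + 2aΔx = 28.6² + 2·-4.6·25 = 588 → v = 24.2 m/s
t = (v − v₀)/a = (24.2 − 28.6)/-4.6 = 0.946 s
Total time = 6.50 + 5.50 + 7.50 + 0.946 = 20.4 s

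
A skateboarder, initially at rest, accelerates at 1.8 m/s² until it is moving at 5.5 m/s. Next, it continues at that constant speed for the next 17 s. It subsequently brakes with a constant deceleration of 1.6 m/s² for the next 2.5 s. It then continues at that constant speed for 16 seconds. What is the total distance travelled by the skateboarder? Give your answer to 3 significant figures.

135 m

Phase 1 (accelerating): v₀ = 0 m/s, a = 1.8 m/s².
v = v₀ + at → t = (5.5 − 0) / 1.8 = 3.06 s
v² = v₀² + 2aΔx → Δx = (5.5² − 0²)/(2·1.8) = 8.40 m

Phase 2 (constant speed): v₀ = 5.50 m/s, a = 0 m/s².
v = v₀ + at = 5.50 + (0)(17) = 5.50 m/s
Δx = v₀t + ½at² = 5.50·17 + 0.5·0·17² = 93.5 m

Phase 3 (decelerating): v₀ = 5.50 m/s, a = -1.6 m/s².
v = v₀ + at = 5.50 + (-1.6)(2.5) = 1.50 m/s
Δx = v₀t + ½at² = 5.50·2.5 + 0.5·-1.6·2.5² = 8.75 m

Phase 4 (constant speed): v₀ = 1.50 m/s, a = 0 m/s².
v = v₀ + at = 1.50 + (0)(16) = 1.50 m/s
Δx = v₀t + ½at² = 1.50·16 + 0.5·0·16² = 24.0 m
Total distance = 8.40 + 93.5 + 8.75 + 24.0 = 135 m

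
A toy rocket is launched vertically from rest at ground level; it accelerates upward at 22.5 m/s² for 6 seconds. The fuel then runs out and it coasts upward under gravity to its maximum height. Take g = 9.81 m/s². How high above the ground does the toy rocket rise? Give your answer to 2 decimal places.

1333.90 m

Phase 1 (powered ascent): v₀ = 0 m/s, a = 22.5 m/s².
v = v₀ + at = 0 + (22.5)(6) = 135 m/s
Δx = v₀t + ½at² = 0·6 + 0.5·22.5·6² = 405 m

Phase 2 (coasting upward): v₀ = 135 m/s, a = -9.81 m/s².
v = v₀ + at → t = (0 − 135) / -9.81 = 13.8 s
v² = v₀² + 2aΔx → Δx = (0² − 135²)/(2·-9.81) = 929 m
Maximum height = 405 + 929 = 1330 m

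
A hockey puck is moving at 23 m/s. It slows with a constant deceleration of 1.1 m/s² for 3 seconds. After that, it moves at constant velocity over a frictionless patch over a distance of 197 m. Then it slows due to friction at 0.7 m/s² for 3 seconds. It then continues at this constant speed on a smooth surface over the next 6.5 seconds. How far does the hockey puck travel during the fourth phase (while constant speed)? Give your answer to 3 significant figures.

Phase 1 (decelerating): v₀ = 23.0 m/s, a = -1.1 m/s².
v = v₀ + at = 23.0 + (-1.1)(3) = 19.7 m/s
Δx = v₀t + ½at² = 23.0·3 + 0.5·-1.1·3² = 64.0 m

Phase 2 (constant speed): v₀ = 19.7 m/s, a = 0 m/s².
Constant speed: t = d/v = 197/19.7 = 10.0 s

Phase 3 (decelerating): v₀ = 19.7 m/s, a = -0.7 m/s².
v = v₀ + at = 19.7 + (-0.7)(3) = 17.6 m/s
Δx = v₀t + ½at² = 19.7·3 + 0.5·-0.7·3² = 55.9 m

Phase 4 (constant speed): v₀ = 17.6 m/s, a = 0 m/s².
v = v₀ + at = 17.6 + (0)(6.5) = 17.6 m/s
Δx = v₀t + ½at² = 17.6·6.5 + 0.5·0·6.5² = 114 m
Distance in phase 4 = 114 m

114 m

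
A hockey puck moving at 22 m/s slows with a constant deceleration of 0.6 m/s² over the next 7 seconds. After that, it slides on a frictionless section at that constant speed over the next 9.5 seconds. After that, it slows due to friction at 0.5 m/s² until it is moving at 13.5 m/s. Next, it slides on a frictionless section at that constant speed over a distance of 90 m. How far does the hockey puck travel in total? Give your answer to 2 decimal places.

532.99 m

Phase 1 (decelerating): v₀ = 22.0 m/s, a = -0.6 m/s².
v = v₀ + at = 22.0 + (-0.6)(7) = 17.8 m/s
Δx = v₀t + ½at² = 22.0·7 + 0.5·-0.6·7² = 139 m

Phase 2 (constant speed): v₀ = 17.8 m/s, a = 0 m/s².
v = v₀ + at = 17.8 + (0)(9.5) = 17.8 m/s
Δx = v₀t + ½at² = 17.8·9.5 + 0.5·0·9.5² = 169 m

Phase 3 (decelerating): v₀ = 17.8 m/s, a = -0.5 m/s².
v = v₀ + at → t = (13.5 − 17.8) / -0.5 = 8.60 s
v² = v₀² + 2aΔx → Δx = (13.5² − 17.8²)/(2·-0.5) = 135 m

Phase 4 (constant speed): v₀ = 13.5 m/s, a = 0 m/s².
Constant speed: t = d/v = 90/13.5 = 6.67 s
Total distance = 139 + 169 + 135 + 90.0 = 533 m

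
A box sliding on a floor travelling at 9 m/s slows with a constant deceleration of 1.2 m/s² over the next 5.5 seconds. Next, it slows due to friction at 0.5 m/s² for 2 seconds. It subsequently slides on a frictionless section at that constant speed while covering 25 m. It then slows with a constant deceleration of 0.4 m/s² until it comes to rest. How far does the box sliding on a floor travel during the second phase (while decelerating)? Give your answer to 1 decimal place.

Phase 1 (decelerating): v₀ = 9.00 m/s, a = -1.2 m/s².
v = v₀ + at = 9.00 + (-1.2)(5.5) = 2.40 m/s
Δx = v₀t + ½at² = 9.00·5.5 + 0.5·-1.2·5.5² = 31.4 m

Phase 2 (decelerating): v₀ = 2.40 m/s, a = -0.5 m/s².
v = v₀ + at = 2.40 + (-0.5)(2) = 1.40 m/s
Δx = v₀t + ½at² = 2.40·2 + 0.5·-0.5·2² = 3.80 m
Distance in phase 2 = 3.80 m

3.8 m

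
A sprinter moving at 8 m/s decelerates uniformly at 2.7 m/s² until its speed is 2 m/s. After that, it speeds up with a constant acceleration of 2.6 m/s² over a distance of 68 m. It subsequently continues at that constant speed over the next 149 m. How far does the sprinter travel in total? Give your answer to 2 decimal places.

Phase 1 (decelerating): v₀ = 8.00 m/s, a = -2.7 m/s².
v = v₀ + at → t = (2 − 8.00) / -2.7 = 2.22 s
v² = v₀² + 2aΔx → Δx = (2² − 8.00²)/(2·-2.7) = 11.1 m

Phase 2 (accelerating): v₀ = 2.00 m/s, a = 2.6 m/s².
v² = v₀² + 2aΔx = 2.00² + 2·2.6·68 = 358 → v = 18.9 m/s
t = (v − v₀)/a = (18.9 − 2.00)/2.6 = 6.50 s

Phase 3 (constant speed): v₀ = 18.9 m/s, a = 0 m/s².
Constant speed: t = d/v = 149/18.9 = 7.88 s
Total distance = 11.1 + 68.0 + 149 = 228 m

228.11 m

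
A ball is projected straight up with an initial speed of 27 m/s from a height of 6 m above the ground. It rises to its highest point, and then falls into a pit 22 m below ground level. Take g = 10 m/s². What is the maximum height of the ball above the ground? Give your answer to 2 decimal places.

Phase 1 (rising): v₀ = 27.0 m/s, a = -10 m/s².
v = v₀ + at → t = (0 − 27.0) / -10 = 2.70 s
v² = v₀² + 2aΔx → Δx = (0² − 27.0²)/(2·-10) = 36.5 m
Maximum height = 6 + 36.5 = 42.5 m

42.45 m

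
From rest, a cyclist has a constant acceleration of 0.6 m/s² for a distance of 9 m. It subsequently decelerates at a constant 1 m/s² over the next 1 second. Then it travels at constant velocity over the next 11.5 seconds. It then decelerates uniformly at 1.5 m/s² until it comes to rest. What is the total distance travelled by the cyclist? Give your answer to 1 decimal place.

Phase 1 (accelerating): v₀ = 0 m/s, a = 0.6 m/s².
v² = v₀² + 2aΔx = 0² + 2·0.6·9 = 10.8 → v = 3.29 m/s
t = (v − v₀)/a = (3.29 − 0)/0.6 = 5.48 s

Phase 2 (decelerating): v₀ = 3.29 m/s, a = -1 m/s².
v = v₀ + at = 3.29 + (-1)(1) = 2.29 m/s
Δx = v₀t + ½at² = 3.29·1 + 0.5·-1·1² = 2.79 m

Phase 3 (constant speed): v₀ = 2.29 m/s, a = 0 m/s².
v = v₀ + at = 2.29 + (0)(11.5) = 2.29 m/s
Δx = v₀t + ½at² = 2.29·11.5 + 0.5·0·11.5² = 26.3 m

Phase 4 (decelerating): v₀ = 2.29 m/s, a = -1.5 m/s².
v = v₀ + at → t = (0 − 2.29) / -1.5 = 1.52 s
v² = v₀² + 2aΔx → Δx = (0² − 2.29²)/(2·-1.5) = 1.74 m
Total distance = 9.00 + 2.79 + 26.3 + 1.74 = 39.8 m

39.8 m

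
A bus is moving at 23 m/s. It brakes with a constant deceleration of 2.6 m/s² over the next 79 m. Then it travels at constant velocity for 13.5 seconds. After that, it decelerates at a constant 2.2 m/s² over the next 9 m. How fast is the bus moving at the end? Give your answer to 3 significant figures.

8.87 m/s

Phase 1 (decelerating): v₀ = 23.0 m/s, a = -2.6 m/s².
v² = v₀² + 2aΔx = 23.0² + 2·-2.6·79 = 118 → v = 10.9 m/s
t = (v − v₀)/a = (10.9 − 23.0)/-2.6 = 4.66 s

Phase 2 (constant speed): v₀ = 10.9 m/s, a = 0 m/s².
v = v₀ + at = 10.9 + (0)(13.5) = 10.9 m/s
Δx = v₀t + ½at² = 10.9·13.5 + 0.5·0·13.5² = 147 m

Phase 3 (decelerating): v₀ = 10.9 m/s, a = -2.2 m/s².
v² = v₀² + 2aΔx = 10.9² + 2·-2.2·9 = 78.6 → v = 8.87 m/s
t = (v − v₀)/a = (8.87 − 10.9)/-2.2 = 0.912 s
Final speed = 8.87 m/s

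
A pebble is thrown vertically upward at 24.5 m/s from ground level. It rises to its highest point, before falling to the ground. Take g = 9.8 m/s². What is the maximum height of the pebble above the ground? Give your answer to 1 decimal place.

Phase 1 (rising): v₀ = 24.5 m/s, a = -9.8 m/s².
v = v₀ + at → t = (0 − 24.5) / -9.8 = 2.50 s
v² = v₀² + 2aΔx → Δx = (0² − 24.5²)/(2·-9.8) = 30.6 m
Maximum height = 30.6 m

30.6 m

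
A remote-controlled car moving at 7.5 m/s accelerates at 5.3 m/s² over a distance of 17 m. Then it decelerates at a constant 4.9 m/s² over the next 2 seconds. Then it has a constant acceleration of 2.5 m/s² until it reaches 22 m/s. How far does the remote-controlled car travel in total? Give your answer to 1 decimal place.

Phase 1 (accelerating): v₀ = 7.50 m/s, a = 5.3 m/s².
v² = v₀² + 2aΔx = 7.50² + 2·5.3·17 = 236 → v = 15.4 m/s
t = (v − v₀)/a = (15.4 − 7.50)/5.3 = 1.49 s

Phase 2 (decelerating): v₀ = 15.4 m/s, a = -4.9 m/s².
v = v₀ + at = 15.4 + (-4.9)(2) = 5.58 m/s
Δx = v₀t + ½at² = 15.4·2 + 0.5·-4.9·2² = 21.0 m

Phase 3 (accelerating): v₀ = 5.58 m/s, a = 2.5 m/s².
v = v₀ + at → t = (22 − 5.58) / 2.5 = 6.57 s
v² = v₀² + 2aΔx → Δx = (22² − 5.58²)/(2·2.5) = 90.6 m
Total distance = 17.0 + 21.0 + 90.6 = 129 m

128.5 m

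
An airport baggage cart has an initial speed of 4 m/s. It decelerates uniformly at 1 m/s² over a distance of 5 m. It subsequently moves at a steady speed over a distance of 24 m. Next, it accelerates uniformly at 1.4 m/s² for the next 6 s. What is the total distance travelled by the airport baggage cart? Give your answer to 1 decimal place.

68.9 m

Phase 1 (decelerating): v₀ = 4.00 m/s, a = -1 m/s².
v² = v₀² + 2aΔx = 4.00² + 2·-1·5 = 6.00 → v = 2.45 m/s
t = (v − v₀)/a = (2.45 − 4.00)/-1 = 1.55 s

Phase 2 (constant speed): v₀ = 2.45 m/s, a = 0 m/s².
Constant speed: t = d/v = 24/2.45 = 9.80 s

Phase 3 (accelerating): v₀ = 2.45 m/s, a = 1.4 m/s².
v = v₀ + at = 2.45 + (1.4)(6) = 10.8 m/s
Δx = v₀t + ½at² = 2.45·6 + 0.5·1.4·6² = 39.9 m
Total distance = 5.00 + 24.0 + 39.9 = 68.9 m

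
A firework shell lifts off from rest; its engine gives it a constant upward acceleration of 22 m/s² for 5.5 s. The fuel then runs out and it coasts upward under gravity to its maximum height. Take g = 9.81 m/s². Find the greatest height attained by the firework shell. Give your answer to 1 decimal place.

Phase 1 (powered ascent): v₀ = 0 m/s, a = 22 m/s².
v = v₀ + at = 0 + (22)(5.5) = 121 m/s
Δx = v₀t + ½at² = 0·5.5 + 0.5·22·5.5² = 333 m

Phase 2 (coasting upward): v₀ = 121 m/s, a = -9.81 m/s².
v = v₀ + at → t = (0 − 121) / -9.81 = 12.3 s
v² = v₀² + 2aΔx → Δx = (0² − 121²)/(2·-9.81) = 746 m
Maximum height = 333 + 746 = 1080 m

1079.0 m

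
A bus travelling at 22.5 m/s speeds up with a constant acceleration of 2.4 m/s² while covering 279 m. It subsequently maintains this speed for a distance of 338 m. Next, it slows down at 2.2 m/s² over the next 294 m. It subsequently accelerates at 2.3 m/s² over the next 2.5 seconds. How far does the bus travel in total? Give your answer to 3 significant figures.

Phase 1 (accelerating): v₀ = 22.5 m/s, a = 2.4 m/s².
v² = v₀² + 2aΔx = 22.5² + 2·2.4·279 = 1850 → v = 43.0 m/s
t = (v − v₀)/a = (43.0 − 22.5)/2.4 = 8.52 s

Phase 2 (constant speed): v₀ = 43.0 m/s, a = 0 m/s².
Constant speed: t = d/v = 338/43.0 = 7.87 s

Phase 3 (decelerating): v₀ = 43.0 m/s, a = -2.2 m/s².
v² = v₀² + 2aΔx = 43.0² + 2·-2.2·294 = 552 → v = 23.5 m/s
t = (v − v₀)/a = (23.5 − 43.0)/-2.2 = 8.85 s

Phase 4 (accelerating): v₀ = 23.5 m/s, a = 2.3 m/s².
v = v₀ + at = 23.5 + (2.3)(2.5) = 29.2 m/s
Δx = v₀t + ½at² = 23.5·2.5 + 0.5·2.3·2.5² = 65.9 m
Total distance = 279 + 338 + 294 + 65.9 = 977 m

977 m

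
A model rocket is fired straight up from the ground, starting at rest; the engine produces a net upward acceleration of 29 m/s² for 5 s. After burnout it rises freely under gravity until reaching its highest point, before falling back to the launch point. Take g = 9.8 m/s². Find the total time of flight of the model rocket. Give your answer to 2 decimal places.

36.91 s

Phase 1 (powered ascent): v₀ = 0 m/s, a = 29 m/s².
v = v₀ + at = 0 + (29)(5) = 145 m/s
Δx = v₀t + ½at² = 0·5 + 0.5·29·5² = 362 m

Phase 2 (coasting upward): v₀ = 145 m/s, a = -9.8 m/s².
v = v₀ + at → t = (0 − 145) / -9.8 = 14.8 s
v² = v₀² + 2aΔx → Δx = (0² − 145²)/(2·-9.8) = 1070 m

Phase 3 (free fall): v₀ = 0 m/s, a = -9.8 m/s².
Falls 1440 m from rest: t = √(2·1440/9.8) = 17.1 s; v = g·t = 168 m/s.
Total time = 5.00 + 14.8 + 17.1 = 36.9 s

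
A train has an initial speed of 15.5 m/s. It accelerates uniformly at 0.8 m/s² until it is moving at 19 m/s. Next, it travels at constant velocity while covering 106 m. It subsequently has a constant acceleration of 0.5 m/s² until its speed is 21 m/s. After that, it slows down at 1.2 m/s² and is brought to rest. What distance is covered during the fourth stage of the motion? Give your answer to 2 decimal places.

183.75 m

Phase 1 (accelerating): v₀ = 15.5 m/s, a = 0.8 m/s².
v = v₀ + at → t = (19 − 15.5) / 0.8 = 4.38 s
v² = v₀² + 2aΔx → Δx = (19² − 15.5²)/(2·0.8) = 75.5 m

Phase 2 (constant speed): v₀ = 19.0 m/s, a = 0 m/s².
Constant speed: t = d/v = 106/19.0 = 5.58 s

Phase 3 (accelerating): v₀ = 19.0 m/s, a = 0.5 m/s².
v = v₀ + at → t = (21 − 19.0) / 0.5 = 4.00 s
v² = v₀² + 2aΔx → Δx = (21² − 19.0²)/(2·0.5) = 80.0 m

Phase 4 (decelerating): v₀ = 21.0 m/s, a = -1.2 m/s².
v = v₀ + at → t = (0 − 21.0) / -1.2 = 17.5 s
v² = v₀² + 2aΔx → Δx = (0² − 21.0²)/(2·-1.2) = 184 m
Distance in phase 4 = 184 m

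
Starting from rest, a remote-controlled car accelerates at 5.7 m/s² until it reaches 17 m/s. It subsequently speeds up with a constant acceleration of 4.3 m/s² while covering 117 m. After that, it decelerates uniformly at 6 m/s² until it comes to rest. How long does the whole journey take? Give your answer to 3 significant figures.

Phase 1 (accelerating): v₀ = 0 m/s, a = 5.7 m/s².
v = v₀ + at → t = (17 − 0) / 5.7 = 2.98 s
v² = v₀² + 2aΔx → Δx = (17² − 0²)/(2·5.7) = 25.4 m

Phase 2 (accelerating): v₀ = 17.0 m/s, a = 4.3 m/s².
v² = v₀² + 2aΔx = 17.0² + 2·4.3·117 = 1300 → v = 36.0 m/s
t = (v − v₀)/a = (36.0 − 17.0)/4.3 = 4.42 s

Phase 3 (decelerating): v₀ = 36.0 m/s, a = -6 m/s².
v = v₀ + at → t = (0 − 36.0) / -6 = 6.00 s
v² = v₀² + 2aΔx → Δx = (0² − 36.0²)/(2·-6) = 108 m
Total time = 2.98 + 4.42 + 6.00 = 13.4 s

13.4 s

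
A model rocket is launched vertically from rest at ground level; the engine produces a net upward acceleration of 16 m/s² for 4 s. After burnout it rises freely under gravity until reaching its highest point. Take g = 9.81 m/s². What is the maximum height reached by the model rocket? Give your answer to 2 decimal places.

Phase 1 (powered ascent): v₀ = 0 m/s, a = 16 m/s².
v = v₀ + at = 0 + (16)(4) = 64.0 m/s
Δx = v₀t + ½at² = 0·4 + 0.5·16·4² = 128 m

Phase 2 (coasting upward): v₀ = 64.0 m/s, a = -9.81 m/s².
v = v₀ + at → t = (0 − 64.0) / -9.81 = 6.52 s
v² = v₀² + 2aΔx → Δx = (0² − 64.0²)/(2·-9.81) = 209 m
Maximum height = 128 + 209 = 337 m

336.77 m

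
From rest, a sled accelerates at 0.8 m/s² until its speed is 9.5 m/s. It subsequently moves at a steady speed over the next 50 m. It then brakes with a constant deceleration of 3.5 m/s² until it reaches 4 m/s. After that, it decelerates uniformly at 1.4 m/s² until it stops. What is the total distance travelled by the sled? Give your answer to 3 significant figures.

123 m

Phase 1 (accelerating): v₀ = 0 m/s, a = 0.8 m/s².
v = v₀ + at → t = (9.5 − 0) / 0.8 = 11.9 s
v² = v₀² + 2aΔx → Δx = (9.5² − 0²)/(2·0.8) = 56.4 m

Phase 2 (constant speed): v₀ = 9.50 m/s, a = 0 m/s².
Constant speed: t = d/v = 50/9.50 = 5.26 s

Phase 3 (decelerating): v₀ = 9.50 m/s, a = -3.5 m/s².
v = v₀ + at → t = (4 − 9.50) / -3.5 = 1.57 s
v² = v₀² + 2aΔx → Δx = (4² − 9.50²)/(2·-3.5) = 10.6 m

Phase 4 (decelerating): v₀ = 4.00 m/s, a = -1.4 m/s².
v = v₀ + at → t = (0 − 4.00) / -1.4 = 2.86 s
v² = v₀² + 2aΔx → Δx = (0² − 4.00²)/(2·-1.4) = 5.71 m
Total distance = 56.4 + 50.0 + 10.6 + 5.71 = 123 m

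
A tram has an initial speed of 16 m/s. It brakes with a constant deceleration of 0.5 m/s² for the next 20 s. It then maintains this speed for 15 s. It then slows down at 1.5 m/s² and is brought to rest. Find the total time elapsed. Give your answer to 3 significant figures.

Phase 1 (decelerating): v₀ = 16.0 m/s, a = -0.5 m/s².
v = v₀ + at = 16.0 + (-0.5)(20) = 6.00 m/s
Δx = v₀t + ½at² = 16.0·20 + 0.5·-0.5·20² = 220 m

Phase 2 (constant speed): v₀ = 6.00 m/s, a = 0 m/s².
v = v₀ + at = 6.00 + (0)(15) = 6.00 m/s
Δx = v₀t + ½at² = 6.00·15 + 0.5·0·15² = 90.0 m

Phase 3 (decelerating): v₀ = 6.00 m/s, a = -1.5 m/s².
v = v₀ + at → t = (0 − 6.00) / -1.5 = 4.00 s
v² = v₀² + 2aΔx → Δx = (0² − 6.00²)/(2·-1.5) = 12.0 m
Total time = 20.0 + 15.0 + 4.00 = 39.0 s

39.0 s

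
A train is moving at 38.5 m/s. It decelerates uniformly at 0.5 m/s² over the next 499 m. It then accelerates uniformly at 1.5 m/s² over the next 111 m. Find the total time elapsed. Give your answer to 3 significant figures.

Phase 1 (decelerating): v₀ = 38.5 m/s, a = -0.5 m/s².
v² = v₀² + 2aΔx = 38.5² + 2·-0.5·499 = 983 → v = 31.4 m/s
t = (v − v₀)/a = (31.4 − 38.5)/-0.5 = 14.3 s

Phase 2 (accelerating): v₀ = 31.4 m/s, a = 1.5 m/s².
v² = v₀² + 2aΔx = 31.4² + 2·1.5·111 = 1320 → v = 36.3 m/s
t = (v − v₀)/a = (36.3 − 31.4)/1.5 = 3.28 s
Total time = 14.3 + 3.28 = 17.6 s

17.6 s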